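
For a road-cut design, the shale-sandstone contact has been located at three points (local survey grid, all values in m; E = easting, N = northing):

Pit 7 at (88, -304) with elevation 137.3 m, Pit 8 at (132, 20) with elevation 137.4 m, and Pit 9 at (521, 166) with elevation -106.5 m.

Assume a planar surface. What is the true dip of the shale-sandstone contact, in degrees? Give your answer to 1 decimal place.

Two edge vectors: Pit 7→Pit 8 = (44, 324, 0.1), Pit 7→Pit 9 = (433, 470, -243.8).
Normal n = (Pit 7→Pit 8) × (Pit 7→Pit 9) = (-79038.2, 10770.5, -119612).
So ∂z/∂E = −n_x/n_z = −0.66079 and ∂z/∂N = −n_y/n_z = 0.09005.
Gradient magnitude |∇z| = √(a² + b²) = √(0.43664 + 0.00811) = 0.66690.
True dip = arctan(0.66690) = 33.7°, dipping toward E (azimuth ≈ 098°).

33.7°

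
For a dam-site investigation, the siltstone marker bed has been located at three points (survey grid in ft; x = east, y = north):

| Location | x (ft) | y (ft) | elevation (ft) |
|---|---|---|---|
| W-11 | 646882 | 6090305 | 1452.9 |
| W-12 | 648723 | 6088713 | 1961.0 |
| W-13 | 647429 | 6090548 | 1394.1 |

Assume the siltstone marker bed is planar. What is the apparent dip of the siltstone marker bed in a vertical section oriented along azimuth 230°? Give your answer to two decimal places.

9.70°

Let the plane be z = a·x + b·y + c.
W-12−W-11: 1841a − 1592b = 508.1;  W-13−W-11: 547a + 243b = −58.8.
Solving gives a = 0.02265, b = −0.29296.
Unit vector along 230° is (sin 230°, cos 230°) = (-0.7660, -0.6428).
Slope in that direction = a·(-0.7660) + b·(-0.6428) = 0.17096.
Apparent dip = arctan|0.17096| = 9.70° (true dip is 16.4°, so apparent ≤ true as expected).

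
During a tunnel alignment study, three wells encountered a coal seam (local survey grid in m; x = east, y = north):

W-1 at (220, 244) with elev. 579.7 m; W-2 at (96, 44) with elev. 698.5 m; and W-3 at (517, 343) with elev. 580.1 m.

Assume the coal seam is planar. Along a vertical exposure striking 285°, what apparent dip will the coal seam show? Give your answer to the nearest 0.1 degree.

Two edge vectors: W-1→W-2 = (-124, -200, 118.8), W-1→W-3 = (297, 99, 0.4).
Normal n = (W-1→W-2) × (W-1→W-3) = (-11841.2, 35333.2, 47124).
So ∂z/∂x = −n_x/n_z = 0.25128 and ∂z/∂y = −n_y/n_z = −0.74979.
Unit vector along 285° is (sin 285°, cos 285°) = (-0.9659, 0.2588).
Slope in that direction = a·(-0.9659) + b·(0.2588) = −0.43678.
Apparent dip = arctan|0.43678| = 23.6° (true dip is 38.3°, so apparent ≤ true as expected).

23.6°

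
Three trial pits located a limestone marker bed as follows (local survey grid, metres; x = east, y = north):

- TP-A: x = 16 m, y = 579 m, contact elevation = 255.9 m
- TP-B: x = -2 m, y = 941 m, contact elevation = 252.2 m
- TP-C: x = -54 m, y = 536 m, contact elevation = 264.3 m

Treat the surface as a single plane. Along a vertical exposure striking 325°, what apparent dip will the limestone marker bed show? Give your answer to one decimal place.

Two edge vectors: TP-A→TP-B = (-18, 362, -3.7), TP-A→TP-C = (-70, -43, 8.4).
Normal n = (TP-A→TP-B) × (TP-A→TP-C) = (2881.7, 410.2, 26114).
So ∂z/∂x = −n_x/n_z = −0.11035 and ∂z/∂y = −n_y/n_z = −0.01571.
Unit vector along 325° is (sin 325°, cos 325°) = (-0.5736, 0.8192).
Slope in that direction = a·(-0.5736) + b·(0.8192) = 0.05043.
Apparent dip = arctan|0.05043| = 2.9° (true dip is 6.4°, so apparent ≤ true as expected).

2.9°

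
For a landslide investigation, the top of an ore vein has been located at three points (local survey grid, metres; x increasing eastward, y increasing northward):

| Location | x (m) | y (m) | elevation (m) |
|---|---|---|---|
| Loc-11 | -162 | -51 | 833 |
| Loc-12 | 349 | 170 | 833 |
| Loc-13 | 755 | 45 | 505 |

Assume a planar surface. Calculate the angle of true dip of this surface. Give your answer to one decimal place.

49.9°

Let the plane be z = a·x + b·y + c.
Loc-12−Loc-11: 511a + 221b = 0;  Loc-13−Loc-11: 917a + 96b = −328.
Solving gives a = −0.47192, b = 1.09119.
Gradient magnitude |∇z| = √(a² + b²) = √(0.22271 + 1.19070) = 1.18887.
True dip = arctan(1.18887) = 49.9°, dipping toward SSE (azimuth ≈ 157°).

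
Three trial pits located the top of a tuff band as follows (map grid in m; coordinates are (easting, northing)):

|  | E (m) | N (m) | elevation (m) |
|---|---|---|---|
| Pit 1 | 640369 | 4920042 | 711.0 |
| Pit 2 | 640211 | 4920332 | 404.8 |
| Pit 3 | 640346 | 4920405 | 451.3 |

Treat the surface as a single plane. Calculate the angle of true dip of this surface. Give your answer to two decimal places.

44.26°

Two edge vectors: Pit 1→Pit 2 = (-158, 290, -306.2), Pit 1→Pit 3 = (-23, 363, -259.7).
Normal n = (Pit 1→Pit 2) × (Pit 1→Pit 3) = (35837.6, -33990, -50684).
So ∂z/∂E = −n_x/n_z = 0.70708 and ∂z/∂N = −n_y/n_z = −0.67063.
Gradient magnitude |∇z| = √(a² + b²) = √(0.49996 + 0.44974) = 0.97453.
True dip = arctan(0.97453) = 44.26°, dipping toward NW (azimuth ≈ 313°).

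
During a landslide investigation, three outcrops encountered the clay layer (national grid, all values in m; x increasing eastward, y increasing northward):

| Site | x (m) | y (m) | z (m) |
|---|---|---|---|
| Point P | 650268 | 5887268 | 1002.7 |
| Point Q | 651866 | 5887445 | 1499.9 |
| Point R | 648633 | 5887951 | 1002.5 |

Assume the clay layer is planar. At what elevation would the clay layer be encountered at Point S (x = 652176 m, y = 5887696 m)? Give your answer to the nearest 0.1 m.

Let the plane be z = a·x + b·y + c.
Point Q−Point P: 1598a + 177b = 497.2;  Point R−Point P: −1635a + 683b = −0.2.
Solving gives a = 0.245955871, b = 0.588488799.
Then c = 1002.7 − a·650268 − b·5887268 = −3623525.81.
At (652176, 5887696): z = 160406.5 + 3464843.1 − 3623525.81 = 1723.9 m.

1723.9 m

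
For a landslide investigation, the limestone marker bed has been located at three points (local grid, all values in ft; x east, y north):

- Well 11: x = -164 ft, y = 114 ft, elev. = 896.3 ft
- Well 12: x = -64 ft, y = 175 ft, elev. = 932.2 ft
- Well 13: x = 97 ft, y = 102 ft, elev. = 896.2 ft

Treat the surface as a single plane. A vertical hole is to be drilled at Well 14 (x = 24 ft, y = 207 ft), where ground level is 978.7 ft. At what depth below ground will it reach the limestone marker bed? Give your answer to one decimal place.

Let the plane be z = a·x + b·y + c.
Well 12−Well 11: 100a + 61b = 35.9;  Well 13−Well 11: 261a − 12b = −0.1.
Solving gives a = 0.02481, b = 0.54786.
Then c = 896.3 − a·-164 − b·114 = 837.91.
At (24, 207): z_contact = 0.60 + 113.41 + 837.91 = 951.91 ft.
Depth below ground = 978.7 − 951.91 = 26.8 ft.

26.8 ft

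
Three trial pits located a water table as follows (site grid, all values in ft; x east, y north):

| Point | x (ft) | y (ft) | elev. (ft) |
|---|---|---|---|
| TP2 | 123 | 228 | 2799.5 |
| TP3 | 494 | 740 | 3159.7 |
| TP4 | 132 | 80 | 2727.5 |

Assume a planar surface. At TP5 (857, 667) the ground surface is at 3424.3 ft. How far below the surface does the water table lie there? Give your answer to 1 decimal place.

201.0 ft

Let the plane be z = a·x + b·y + c.
TP3−TP2: 371a + 512b = 360.2;  TP4−TP2: 9a − 148b = −72.
Solving gives a = 0.27632, b = 0.50329.
Then c = 2799.5 − a·123 − b·228 = 2650.76.
At (857, 667): z_contact = 236.81 + 335.69 + 2650.76 = 3223.26 ft.
Depth below ground = 3424.3 − 3223.26 = 201.0 ft.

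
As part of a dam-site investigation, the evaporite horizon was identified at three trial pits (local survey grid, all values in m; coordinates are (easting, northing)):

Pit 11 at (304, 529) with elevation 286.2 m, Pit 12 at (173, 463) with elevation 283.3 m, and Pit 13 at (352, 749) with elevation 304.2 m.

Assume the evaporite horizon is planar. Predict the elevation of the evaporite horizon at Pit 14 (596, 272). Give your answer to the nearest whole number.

Let the plane be z = a·E + b·N + c.
Pit 12−Pit 11: −131a − 66b = −2.9;  Pit 13−Pit 11: 48a + 220b = 18.
Solving gives a = −0.02144, b = 0.08650.
Then c = 286.2 − a·304 − b·529 = 246.96.
At (596, 272): z = −12.8 + 23.5 + 246.96 = 257.7 m.

258 m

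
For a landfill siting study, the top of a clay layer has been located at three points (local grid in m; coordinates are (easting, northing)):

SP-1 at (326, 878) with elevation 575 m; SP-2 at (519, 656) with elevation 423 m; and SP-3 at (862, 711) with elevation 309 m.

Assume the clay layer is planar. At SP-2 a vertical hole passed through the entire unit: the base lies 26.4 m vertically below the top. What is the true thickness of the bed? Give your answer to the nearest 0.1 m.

23.4 m

Let the plane be z = a·E + b·N + c.
SP-2−SP-1: 193a − 222b = −152;  SP-3−SP-1: 536a − 167b = −266.
Solving gives a = −0.38805, b = 0.34732.
|∇z| = √(a²+b²) = 0.52079, so dip δ = arctan(0.52079) = 27.51°.
True thickness = vertical thickness × cos δ = 26.4 × cos 27.51° = 23.4 m.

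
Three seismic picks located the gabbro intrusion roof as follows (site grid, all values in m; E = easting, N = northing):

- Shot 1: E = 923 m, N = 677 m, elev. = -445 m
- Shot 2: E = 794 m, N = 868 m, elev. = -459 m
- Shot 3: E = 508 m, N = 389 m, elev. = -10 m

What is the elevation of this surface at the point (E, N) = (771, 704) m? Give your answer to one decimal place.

-356.1 m

Let the plane be z = a·E + b·N + c.
Shot 2−Shot 1: −129a + 191b = −14;  Shot 3−Shot 1: −415a − 288b = 435.
Solving gives a = −0.67905, b = −0.53192.
Then c = -445 − a·923 − b·677 = 541.88.
At (771, 704): z = −523.5 − 374.5 + 541.88 = -356.1 m.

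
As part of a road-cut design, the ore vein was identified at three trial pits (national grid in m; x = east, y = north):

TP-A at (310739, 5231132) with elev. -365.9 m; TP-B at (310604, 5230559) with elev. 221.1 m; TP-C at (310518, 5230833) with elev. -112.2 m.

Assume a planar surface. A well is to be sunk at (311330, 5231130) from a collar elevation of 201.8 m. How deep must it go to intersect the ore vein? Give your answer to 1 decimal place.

Two edge vectors: TP-A→TP-B = (-135, -573, 587), TP-A→TP-C = (-221, -299, 253.7).
Normal n = (TP-A→TP-B) × (TP-A→TP-C) = (30142.9, -95477.5, -86268).
So ∂z/∂x = −n_x/n_z = 0.349409978 and ∂z/∂y = −n_y/n_z = −1.106754532.
Intercept c from TP-A: -365.9 − 108575.31 + 5789579.05 = 5680637.84.
At (311330, 5231130): z_contact = 108781.81 − 5789576.84 + 5680637.84 = -157.19 m.
Depth below ground = 201.8 − (-157.19) = 359.0 m.

359.0 m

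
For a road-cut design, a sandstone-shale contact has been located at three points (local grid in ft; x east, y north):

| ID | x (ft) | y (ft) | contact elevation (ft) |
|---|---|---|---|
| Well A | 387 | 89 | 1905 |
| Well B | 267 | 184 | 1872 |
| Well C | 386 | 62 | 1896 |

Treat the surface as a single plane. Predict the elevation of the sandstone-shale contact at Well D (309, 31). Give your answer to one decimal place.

Two edge vectors: Well A→Well B = (-120, 95, -33), Well A→Well C = (-1, -27, -9).
Normal n = (Well A→Well B) × (Well A→Well C) = (-1746, -1047, 3335).
So ∂z/∂x = −n_x/n_z = 0.52354 and ∂z/∂y = −n_y/n_z = 0.31394.
Intercept c from Well A: 1905 − 202.61 − 27.94 = 1674.45.
At (309, 31): z = 161.8 + 9.7 + 1674.45 = 1846.0 ft.

1846.0 ft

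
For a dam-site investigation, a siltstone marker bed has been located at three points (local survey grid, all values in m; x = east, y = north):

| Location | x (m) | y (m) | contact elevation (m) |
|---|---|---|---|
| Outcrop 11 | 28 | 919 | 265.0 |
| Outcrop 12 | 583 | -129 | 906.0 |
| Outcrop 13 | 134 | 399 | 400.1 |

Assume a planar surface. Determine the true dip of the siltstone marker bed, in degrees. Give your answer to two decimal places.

Let the plane be z = a·x + b·y + c.
Outcrop 12−Outcrop 11: 555a − 1048b = 641;  Outcrop 13−Outcrop 11: 106a − 520b = 135.1.
Solving gives a = 1.08013, b = −0.03963.
Gradient magnitude |∇z| = √(a² + b²) = √(1.16667 + 0.00157) = 1.08085.
True dip = arctan(1.08085) = 47.23°, dipping toward W (azimuth ≈ 272°).

47.23°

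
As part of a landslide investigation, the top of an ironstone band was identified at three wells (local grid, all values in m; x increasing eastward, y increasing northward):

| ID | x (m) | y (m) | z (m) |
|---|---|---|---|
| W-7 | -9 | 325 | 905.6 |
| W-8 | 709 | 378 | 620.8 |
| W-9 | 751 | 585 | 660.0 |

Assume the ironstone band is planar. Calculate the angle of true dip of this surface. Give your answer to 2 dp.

26.51°

Let the plane be z = a·x + b·y + c.
W-8−W-7: 718a + 53b = −284.8;  W-9−W-7: 760a + 260b = −245.6.
Solving gives a = −0.41688, b = 0.27396.
Gradient magnitude |∇z| = √(a² + b²) = √(0.17379 + 0.07505) = 0.49884.
True dip = arctan(0.49884) = 26.51°, dipping toward ESE (azimuth ≈ 123°).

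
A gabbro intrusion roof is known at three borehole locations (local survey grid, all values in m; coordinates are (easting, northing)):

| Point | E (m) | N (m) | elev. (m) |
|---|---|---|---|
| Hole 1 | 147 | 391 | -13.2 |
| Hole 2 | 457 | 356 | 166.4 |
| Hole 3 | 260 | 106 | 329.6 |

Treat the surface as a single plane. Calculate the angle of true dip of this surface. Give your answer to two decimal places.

Two edge vectors: Hole 1→Hole 2 = (310, -35, 179.6), Hole 1→Hole 3 = (113, -285, 342.8).
Normal n = (Hole 1→Hole 2) × (Hole 1→Hole 3) = (39188, -85973.2, -84395).
So ∂z/∂E = −n_x/n_z = 0.46434 and ∂z/∂N = −n_y/n_z = −1.01870.
Gradient magnitude |∇z| = √(a² + b²) = √(0.21561 + 1.03775) = 1.11954.
True dip = arctan(1.11954) = 48.23°, dipping toward NNW (azimuth ≈ 335°).

48.23°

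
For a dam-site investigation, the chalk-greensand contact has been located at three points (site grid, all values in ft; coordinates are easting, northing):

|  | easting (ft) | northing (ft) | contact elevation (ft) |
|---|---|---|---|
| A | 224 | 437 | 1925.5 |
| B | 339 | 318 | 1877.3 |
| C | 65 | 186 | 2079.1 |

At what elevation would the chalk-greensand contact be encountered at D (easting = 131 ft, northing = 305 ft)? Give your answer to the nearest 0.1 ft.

Let the plane be z = a·easting + b·northing + c.
B−A: 115a − 119b = −48.2;  C−A: −159a − 251b = 153.6.
Solving gives a = −0.63568, b = −0.20927.
Then c = 1925.5 − a·224 − b·437 = 2159.34.
At (131, 305): z = −83.3 − 63.8 + 2159.34 = 2012.2 ft.

2012.2 ft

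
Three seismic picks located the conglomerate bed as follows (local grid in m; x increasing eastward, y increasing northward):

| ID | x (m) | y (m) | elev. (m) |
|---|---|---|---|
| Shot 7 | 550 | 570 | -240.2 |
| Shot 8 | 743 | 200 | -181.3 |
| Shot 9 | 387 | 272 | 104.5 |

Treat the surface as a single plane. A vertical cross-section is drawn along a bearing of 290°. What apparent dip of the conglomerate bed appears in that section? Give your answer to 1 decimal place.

33.3°

Two edge vectors: Shot 7→Shot 8 = (193, -370, 58.9), Shot 7→Shot 9 = (-163, -298, 344.7).
Normal n = (Shot 7→Shot 8) × (Shot 7→Shot 9) = (-109986.8, -76127.8, -117824).
So ∂z/∂x = −n_x/n_z = −0.93348 and ∂z/∂y = −n_y/n_z = −0.64611.
Unit vector along 290° is (sin 290°, cos 290°) = (-0.9397, 0.3420).
Slope in that direction = a·(-0.9397) + b·(0.3420) = 0.65620.
Apparent dip = arctan|0.65620| = 33.3° (true dip is 48.6°, so apparent ≤ true as expected).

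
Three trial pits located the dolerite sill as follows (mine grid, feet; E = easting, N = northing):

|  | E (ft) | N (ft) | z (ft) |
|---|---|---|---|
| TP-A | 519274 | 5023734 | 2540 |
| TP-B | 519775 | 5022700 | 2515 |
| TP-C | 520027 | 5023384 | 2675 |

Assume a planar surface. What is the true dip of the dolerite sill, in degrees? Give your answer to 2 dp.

Let the plane be z = a·E + b·N + c.
TP-B−TP-A: 501a − 1034b = −25;  TP-C−TP-A: 753a − 350b = 135.
Solving gives a = 0.24590, b = 0.14332.
Gradient magnitude |∇z| = √(a² + b²) = √(0.06047 + 0.02054) = 0.28462.
True dip = arctan(0.28462) = 15.89°, dipping toward WSW (azimuth ≈ 240°).

15.89°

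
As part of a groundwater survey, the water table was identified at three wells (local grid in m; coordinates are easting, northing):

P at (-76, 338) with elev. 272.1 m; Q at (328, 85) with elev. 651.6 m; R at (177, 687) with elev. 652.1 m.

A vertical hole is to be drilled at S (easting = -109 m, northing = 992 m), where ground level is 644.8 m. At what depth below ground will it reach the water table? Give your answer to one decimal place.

226.0 m

Let the plane be z = a·easting + b·northing + c.
Q−P: 404a − 253b = 379.5;  R−P: 253a + 349b = 380.
Solving gives a = 1.11502, b = 0.28051.
Then c = 272.1 − a·-76 − b·338 = 262.03.
At (-109, 992): z_contact = −121.54 + 278.27 + 262.03 = 418.76 m.
Depth below ground = 644.8 − 418.76 = 226.0 m.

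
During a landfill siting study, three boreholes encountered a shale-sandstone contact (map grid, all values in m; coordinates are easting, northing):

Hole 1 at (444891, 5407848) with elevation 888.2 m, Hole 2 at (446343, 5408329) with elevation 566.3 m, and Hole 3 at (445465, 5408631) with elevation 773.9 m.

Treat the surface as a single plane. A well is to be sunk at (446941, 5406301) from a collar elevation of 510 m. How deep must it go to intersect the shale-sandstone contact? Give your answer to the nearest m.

125 m

Two edge vectors: Hole 1→Hole 2 = (1452, 481, -321.9), Hole 1→Hole 3 = (574, 783, -114.3).
Normal n = (Hole 1→Hole 2) × (Hole 1→Hole 3) = (197069.4, -18807, 860822).
So ∂z/∂easting = −n_x/n_z = −0.22893165 and ∂z/∂northing = −n_y/n_z = 0.02184772.
Intercept c from Hole 1: 888.2 + 101849.63 − 118149.16 = −15411.33.
At (446941, 5406301): z_contact = −102318.9 + 118115.4 − 15411.33 = 385.1 m.
Depth below ground = 510 − 385.1 = 125 m.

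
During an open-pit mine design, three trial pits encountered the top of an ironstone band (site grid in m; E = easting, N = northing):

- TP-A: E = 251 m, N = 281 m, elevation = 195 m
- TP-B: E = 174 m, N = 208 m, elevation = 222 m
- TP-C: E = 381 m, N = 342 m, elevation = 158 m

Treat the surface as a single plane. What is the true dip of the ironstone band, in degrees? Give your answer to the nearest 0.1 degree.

14.6°

Let the plane be z = a·E + b·N + c.
TP-B−TP-A: −77a − 73b = 27;  TP-C−TP-A: 130a + 61b = −37.
Solving gives a = −0.21990, b = −0.13791.
Gradient magnitude |∇z| = √(a² + b²) = √(0.04836 + 0.01902) = 0.25957.
True dip = arctan(0.25957) = 14.6°, dipping toward ENE (azimuth ≈ 058°).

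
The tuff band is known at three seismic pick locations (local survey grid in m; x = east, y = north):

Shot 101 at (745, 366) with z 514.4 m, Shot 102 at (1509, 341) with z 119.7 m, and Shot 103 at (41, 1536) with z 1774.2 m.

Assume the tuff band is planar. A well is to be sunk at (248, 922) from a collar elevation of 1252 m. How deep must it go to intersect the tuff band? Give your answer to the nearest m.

59 m

Two edge vectors: Shot 101→Shot 102 = (764, -25, -394.7), Shot 101→Shot 103 = (-704, 1170, 1259.8).
Normal n = (Shot 101→Shot 102) × (Shot 101→Shot 103) = (430304, -684618.4, 876280).
So ∂z/∂x = −n_x/n_z = −0.49106 and ∂z/∂y = −n_y/n_z = 0.78128.
Intercept c from Shot 101: 514.4 + 365.84 − 285.95 = 594.29.
At (248, 922): z_contact = −121.8 + 720.3 + 594.29 = 1192.8 m.
Depth below ground = 1252 − 1192.8 = 59 m.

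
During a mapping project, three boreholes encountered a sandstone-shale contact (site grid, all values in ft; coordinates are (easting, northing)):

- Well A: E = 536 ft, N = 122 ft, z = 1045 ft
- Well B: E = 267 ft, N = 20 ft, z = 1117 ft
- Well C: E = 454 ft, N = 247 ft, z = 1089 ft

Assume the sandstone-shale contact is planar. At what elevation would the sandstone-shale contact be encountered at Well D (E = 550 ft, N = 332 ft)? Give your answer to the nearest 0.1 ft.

1070.2 ft

Let the plane be z = a·E + b·N + c.
Well B−Well A: −269a − 102b = 72;  Well C−Well A: −82a + 125b = 44.
Solving gives a = −0.32123, b = 0.14128.
Then c = 1045 − a·536 − b·122 = 1199.94.
At (550, 332): z = −176.7 + 46.9 + 1199.94 = 1070.2 ft.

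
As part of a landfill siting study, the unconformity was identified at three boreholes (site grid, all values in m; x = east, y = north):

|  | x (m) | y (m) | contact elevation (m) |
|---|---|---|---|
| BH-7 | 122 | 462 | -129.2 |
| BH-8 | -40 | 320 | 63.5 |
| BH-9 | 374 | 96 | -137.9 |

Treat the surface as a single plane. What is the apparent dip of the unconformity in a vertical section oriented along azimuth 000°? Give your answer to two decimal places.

Two edge vectors: BH-7→BH-8 = (-162, -142, 192.7), BH-7→BH-9 = (252, -366, -8.7).
Normal n = (BH-7→BH-8) × (BH-7→BH-9) = (71763.6, 47151, 95076).
So ∂z/∂x = −n_x/n_z = −0.75480 and ∂z/∂y = −n_y/n_z = −0.49593.
Unit vector along 000° is (sin 0°, cos 0°) = (0.0000, 1.0000).
Slope in that direction = a·(0.0000) + b·(1.0000) = −0.49593.
Apparent dip = arctan|0.49593| = 26.38° (true dip is 42.1°, so apparent ≤ true as expected).

26.38°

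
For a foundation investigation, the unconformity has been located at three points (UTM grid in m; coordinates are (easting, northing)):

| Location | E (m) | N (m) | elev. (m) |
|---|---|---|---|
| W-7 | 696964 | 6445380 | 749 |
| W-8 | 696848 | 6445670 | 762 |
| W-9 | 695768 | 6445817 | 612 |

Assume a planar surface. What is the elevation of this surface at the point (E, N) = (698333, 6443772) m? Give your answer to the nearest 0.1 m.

Two edge vectors: W-7→W-8 = (-116, 290, 13), W-7→W-9 = (-1196, 437, -137).
Normal n = (W-7→W-8) × (W-7→W-9) = (-45411, -31440, 296148).
So ∂z/∂E = −n_x/n_z = 0.153338871 and ∂z/∂N = −n_y/n_z = 0.106163135.
Intercept c from W-7: 749 − 106871.67 − 684261.74 = −790384.42.
At (698333, 6443772): z = 107081.6 + 684091.0 − 790384.42 = 788.2 m.

788.2 m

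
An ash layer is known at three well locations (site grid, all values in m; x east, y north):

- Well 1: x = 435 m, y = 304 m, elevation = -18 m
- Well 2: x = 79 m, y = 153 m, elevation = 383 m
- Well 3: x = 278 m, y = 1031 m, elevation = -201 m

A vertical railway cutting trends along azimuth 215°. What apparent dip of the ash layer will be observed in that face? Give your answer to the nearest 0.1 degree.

42.2°

Two edge vectors: Well 1→Well 2 = (-356, -151, 401), Well 1→Well 3 = (-157, 727, -183).
Normal n = (Well 1→Well 2) × (Well 1→Well 3) = (-263894, -128105, -282519).
So ∂z/∂x = −n_x/n_z = −0.93408 and ∂z/∂y = −n_y/n_z = −0.45344.
Unit vector along 215° is (sin 215°, cos 215°) = (-0.5736, -0.8192).
Slope in that direction = a·(-0.5736) + b·(-0.8192) = 0.90720.
Apparent dip = arctan|0.90720| = 42.2° (true dip is 46.1°, so apparent ≤ true as expected).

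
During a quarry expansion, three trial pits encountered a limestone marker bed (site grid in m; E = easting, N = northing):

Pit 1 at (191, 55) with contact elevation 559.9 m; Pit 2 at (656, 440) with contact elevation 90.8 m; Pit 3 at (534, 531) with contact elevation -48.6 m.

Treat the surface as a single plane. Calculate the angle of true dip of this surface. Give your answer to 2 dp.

Two edge vectors: Pit 1→Pit 2 = (465, 385, -469.1), Pit 1→Pit 3 = (343, 476, -608.5).
Normal n = (Pit 1→Pit 2) × (Pit 1→Pit 3) = (-10980.9, 122051.2, 89285).
So ∂z/∂E = −n_x/n_z = 0.12299 and ∂z/∂N = −n_y/n_z = −1.36698.
Gradient magnitude |∇z| = √(a² + b²) = √(0.01513 + 1.86865) = 1.37251.
True dip = arctan(1.37251) = 53.92°, dipping toward N (azimuth ≈ 355°).

53.92°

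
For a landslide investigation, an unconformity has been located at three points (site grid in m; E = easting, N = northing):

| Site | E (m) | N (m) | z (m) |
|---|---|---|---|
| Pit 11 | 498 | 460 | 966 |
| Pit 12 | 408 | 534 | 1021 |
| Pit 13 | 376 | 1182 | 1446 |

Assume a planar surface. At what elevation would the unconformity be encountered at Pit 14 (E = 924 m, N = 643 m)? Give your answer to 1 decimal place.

Let the plane be z = a·E + b·N + c.
Pit 12−Pit 11: −90a + 74b = 55;  Pit 13−Pit 11: −122a + 722b = 480.
Solving gives a = −0.074886, b = 0.652166.
Then c = 966 − a·498 − b·460 = 703.30.
At (924, 643): z = −69.2 + 419.3 + 703.30 = 1053.4 m.

1053.4 m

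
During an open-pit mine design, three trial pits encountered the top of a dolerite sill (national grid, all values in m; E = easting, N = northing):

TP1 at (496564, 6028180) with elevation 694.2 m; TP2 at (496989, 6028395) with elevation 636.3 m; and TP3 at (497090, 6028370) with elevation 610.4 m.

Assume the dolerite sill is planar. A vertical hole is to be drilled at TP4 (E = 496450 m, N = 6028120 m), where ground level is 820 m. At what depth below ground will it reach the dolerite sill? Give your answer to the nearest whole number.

Let the plane be z = a·E + b·N + c.
TP2−TP1: 425a + 215b = −57.9;  TP3−TP1: 526a + 190b = −83.8.
Solving gives a = −0.21694496, b = 0.15954236.
Then c = 694.2 − a·496564 − b·6028180 = −853328.82.
At (496450, 6028120): z_contact = −107702.3 + 961740.5 − 853328.82 = 709.4 m.
Depth below ground = 820 − 709.4 = 111 m.

111 m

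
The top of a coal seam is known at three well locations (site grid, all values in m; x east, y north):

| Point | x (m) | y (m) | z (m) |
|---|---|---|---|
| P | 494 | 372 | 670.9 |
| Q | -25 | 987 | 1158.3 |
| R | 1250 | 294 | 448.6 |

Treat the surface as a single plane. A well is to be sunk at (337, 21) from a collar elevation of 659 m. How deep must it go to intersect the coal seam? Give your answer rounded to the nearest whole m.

161 m

Let the plane be z = a·x + b·y + c.
Q−P: −519a + 615b = 487.4;  R−P: 756a − 78b = −222.3.
Solving gives a = −0.23253, b = 0.59629.
Then c = 670.9 − a·494 − b·372 = 563.95.
At (337, 21): z_contact = −78.4 + 12.5 + 563.95 = 498.1 m.
Depth below ground = 659 − 498.1 = 161 m.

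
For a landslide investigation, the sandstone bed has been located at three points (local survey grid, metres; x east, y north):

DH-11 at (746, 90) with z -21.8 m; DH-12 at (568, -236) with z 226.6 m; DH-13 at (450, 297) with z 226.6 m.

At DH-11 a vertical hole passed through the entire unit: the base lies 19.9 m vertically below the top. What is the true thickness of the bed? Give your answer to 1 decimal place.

Let the plane be z = a·x + b·y + c.
DH-12−DH-11: −178a − 326b = 248.4;  DH-13−DH-11: −296a + 207b = 248.4.
Solving gives a = −0.99291, b = −0.21982.
|∇z| = √(a²+b²) = 1.01696, so dip δ = arctan(1.01696) = 45.48°.
True thickness = vertical thickness × cos δ = 19.9 × cos 45.48° = 14.0 m.

14.0 m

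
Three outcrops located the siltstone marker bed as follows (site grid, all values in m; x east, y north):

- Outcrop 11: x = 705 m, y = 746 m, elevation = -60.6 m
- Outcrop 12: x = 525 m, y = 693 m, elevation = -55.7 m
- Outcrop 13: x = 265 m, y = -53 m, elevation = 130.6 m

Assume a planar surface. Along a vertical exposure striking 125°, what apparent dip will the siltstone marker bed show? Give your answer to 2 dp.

Two edge vectors: Outcrop 11→Outcrop 12 = (-180, -53, 4.9), Outcrop 11→Outcrop 13 = (-440, -799, 191.2).
Normal n = (Outcrop 11→Outcrop 12) × (Outcrop 11→Outcrop 13) = (-6218.5, 32260, 120500).
So ∂z/∂x = −n_x/n_z = 0.05161 and ∂z/∂y = −n_y/n_z = −0.26772.
Unit vector along 125° is (sin 125°, cos 125°) = (0.8192, -0.5736).
Slope in that direction = a·(0.8192) + b·(-0.5736) = 0.19583.
Apparent dip = arctan|0.19583| = 11.08° (true dip is 15.3°, so apparent ≤ true as expected).

11.08°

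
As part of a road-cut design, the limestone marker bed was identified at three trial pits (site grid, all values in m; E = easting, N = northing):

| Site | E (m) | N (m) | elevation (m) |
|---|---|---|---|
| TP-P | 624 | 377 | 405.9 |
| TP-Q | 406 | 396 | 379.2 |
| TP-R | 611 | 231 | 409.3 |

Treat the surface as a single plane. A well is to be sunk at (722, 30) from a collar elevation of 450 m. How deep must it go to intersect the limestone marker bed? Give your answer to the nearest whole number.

Let the plane be z = a·E + b·N + c.
TP-Q−TP-P: −218a + 19b = −26.7;  TP-R−TP-P: −13a − 146b = 3.4.
Solving gives a = 0.11952, b = −0.03393.
Then c = 405.9 − a·624 − b·377 = 344.11.
At (722, 30): z_contact = 86.3 − 1.0 + 344.11 = 429.4 m.
Depth below ground = 450 − 429.4 = 21 m.

21 m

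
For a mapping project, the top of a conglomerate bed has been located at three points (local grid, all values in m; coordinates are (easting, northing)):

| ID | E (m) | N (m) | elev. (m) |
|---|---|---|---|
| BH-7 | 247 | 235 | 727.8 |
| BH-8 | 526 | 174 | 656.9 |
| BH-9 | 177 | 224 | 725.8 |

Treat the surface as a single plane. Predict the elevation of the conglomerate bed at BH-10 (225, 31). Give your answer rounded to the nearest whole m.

Two edge vectors: BH-7→BH-8 = (279, -61, -70.9), BH-7→BH-9 = (-70, -11, -2).
Normal n = (BH-7→BH-8) × (BH-7→BH-9) = (-657.9, 5521, -7339).
So ∂z/∂E = −n_x/n_z = −0.08964 and ∂z/∂N = −n_y/n_z = 0.75228.
Intercept c from BH-7: 727.8 + 22.14 − 176.79 = 573.16.
At (225, 31): z = −20.2 + 23.3 + 573.16 = 576.3 m.

576 m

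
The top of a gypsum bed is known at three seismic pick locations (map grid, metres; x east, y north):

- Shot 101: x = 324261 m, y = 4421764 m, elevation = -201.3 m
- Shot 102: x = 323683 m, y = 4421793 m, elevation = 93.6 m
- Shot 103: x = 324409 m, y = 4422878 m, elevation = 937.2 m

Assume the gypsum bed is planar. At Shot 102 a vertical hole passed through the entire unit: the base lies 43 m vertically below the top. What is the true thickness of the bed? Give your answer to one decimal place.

Two edge vectors: Shot 101→Shot 102 = (-578, 29, 294.9), Shot 101→Shot 103 = (148, 1114, 1138.5).
Normal n = (Shot 101→Shot 102) × (Shot 101→Shot 103) = (-295502.1, 701698.2, -648184).
So ∂z/∂x = −n_x/n_z = −0.45589 and ∂z/∂y = −n_y/n_z = 1.08256.
|∇z| = √(a²+b²) = 1.17464, so dip δ = arctan(1.17464) = 49.59°.
True thickness = vertical thickness × cos δ = 43 × cos 49.59° = 27.9 m.

27.9 m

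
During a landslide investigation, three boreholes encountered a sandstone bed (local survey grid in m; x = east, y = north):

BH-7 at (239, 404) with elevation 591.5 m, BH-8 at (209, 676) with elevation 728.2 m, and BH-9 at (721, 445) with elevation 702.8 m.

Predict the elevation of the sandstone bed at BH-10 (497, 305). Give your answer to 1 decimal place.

Two edge vectors: BH-7→BH-8 = (-30, 272, 136.7), BH-7→BH-9 = (482, 41, 111.3).
Normal n = (BH-7→BH-8) × (BH-7→BH-9) = (24668.9, 69228.4, -132334).
So ∂z/∂x = −n_x/n_z = 0.18641 and ∂z/∂y = −n_y/n_z = 0.52313.
Intercept c from BH-7: 591.5 − 44.55 − 211.35 = 335.60.
At (497, 305): z = 92.6 + 159.6 + 335.60 = 587.8 m.

587.8 m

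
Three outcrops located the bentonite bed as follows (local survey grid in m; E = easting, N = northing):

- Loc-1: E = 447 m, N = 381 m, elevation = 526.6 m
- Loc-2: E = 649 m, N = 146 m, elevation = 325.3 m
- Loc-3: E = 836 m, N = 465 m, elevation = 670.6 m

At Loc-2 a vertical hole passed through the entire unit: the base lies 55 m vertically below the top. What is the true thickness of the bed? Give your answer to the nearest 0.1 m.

38.8 m

Two edge vectors: Loc-1→Loc-2 = (202, -235, -201.3), Loc-1→Loc-3 = (389, 84, 144).
Normal n = (Loc-1→Loc-2) × (Loc-1→Loc-3) = (-16930.8, -107393.7, 108383).
So ∂z/∂E = −n_x/n_z = 0.15621 and ∂z/∂N = −n_y/n_z = 0.99087.
|∇z| = √(a²+b²) = 1.00311, so dip δ = arctan(1.00311) = 45.09°.
True thickness = vertical thickness × cos δ = 55 × cos 45.09° = 38.8 m.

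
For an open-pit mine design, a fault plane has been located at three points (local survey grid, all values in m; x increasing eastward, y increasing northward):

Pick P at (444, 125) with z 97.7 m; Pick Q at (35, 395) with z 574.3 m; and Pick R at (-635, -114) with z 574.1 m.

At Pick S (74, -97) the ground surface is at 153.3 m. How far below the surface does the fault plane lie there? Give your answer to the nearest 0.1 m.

Let the plane be z = a·x + b·y + c.
Pick Q−Pick P: −409a + 270b = 476.6;  Pick R−Pick P: −1079a − 239b = 476.4.
Solving gives a = −0.62335, b = 0.82092.
Then c = 97.7 − a·444 − b·125 = 271.85.
At (74, -97): z_contact = −46.13 − 79.63 + 271.85 = 146.10 m.
Depth below ground = 153.3 − 146.10 = 7.2 m.

7.2 m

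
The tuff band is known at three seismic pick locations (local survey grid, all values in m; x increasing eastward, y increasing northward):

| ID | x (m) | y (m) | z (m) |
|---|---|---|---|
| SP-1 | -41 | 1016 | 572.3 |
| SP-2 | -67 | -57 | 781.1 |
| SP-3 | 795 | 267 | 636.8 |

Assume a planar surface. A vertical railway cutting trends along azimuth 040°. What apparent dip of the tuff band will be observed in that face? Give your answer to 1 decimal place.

Let the plane be z = a·x + b·y + c.
SP-2−SP-1: −26a − 1073b = 208.8;  SP-3−SP-1: 836a − 749b = 64.5.
Solving gives a = −0.09513, b = −0.19229.
Unit vector along 040° is (sin 40°, cos 40°) = (0.6428, 0.7660).
Slope in that direction = a·(0.6428) + b·(0.7660) = −0.20845.
Apparent dip = arctan|0.20845| = 11.8° (true dip is 12.1°, so apparent ≤ true as expected).

11.8°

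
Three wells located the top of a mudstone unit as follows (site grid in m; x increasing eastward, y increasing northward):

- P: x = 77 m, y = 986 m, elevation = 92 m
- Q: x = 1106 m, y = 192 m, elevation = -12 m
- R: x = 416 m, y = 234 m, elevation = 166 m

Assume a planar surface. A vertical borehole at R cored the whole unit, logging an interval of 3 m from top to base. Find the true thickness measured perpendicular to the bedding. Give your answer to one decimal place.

Let the plane be z = a·x + b·y + c.
Q−P: 1029a − 794b = −104;  R−P: 339a − 752b = 74.
Solving gives a = −0.27141, b = −0.22075.
|∇z| = √(a²+b²) = 0.34985, so dip δ = arctan(0.34985) = 19.28°.
True thickness = vertical thickness × cos δ = 3 × cos 19.28° = 2.8 m.

2.8 m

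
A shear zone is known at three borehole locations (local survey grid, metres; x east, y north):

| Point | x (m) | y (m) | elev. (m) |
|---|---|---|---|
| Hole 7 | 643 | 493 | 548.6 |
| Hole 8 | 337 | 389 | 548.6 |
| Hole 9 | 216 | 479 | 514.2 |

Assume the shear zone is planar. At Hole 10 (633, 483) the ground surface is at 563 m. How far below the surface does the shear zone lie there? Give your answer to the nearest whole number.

13 m

Two edge vectors: Hole 7→Hole 8 = (-306, -104, 0), Hole 7→Hole 9 = (-427, -14, -34.4).
Normal n = (Hole 7→Hole 8) × (Hole 7→Hole 9) = (3577.6, -10526.4, -40124).
So ∂z/∂x = −n_x/n_z = 0.08916 and ∂z/∂y = −n_y/n_z = −0.26235.
Intercept c from Hole 7: 548.6 − 57.33 + 129.34 = 620.60.
At (633, 483): z_contact = 56.4 − 126.7 + 620.60 = 550.3 m.
Depth below ground = 563 − 550.3 = 13 m.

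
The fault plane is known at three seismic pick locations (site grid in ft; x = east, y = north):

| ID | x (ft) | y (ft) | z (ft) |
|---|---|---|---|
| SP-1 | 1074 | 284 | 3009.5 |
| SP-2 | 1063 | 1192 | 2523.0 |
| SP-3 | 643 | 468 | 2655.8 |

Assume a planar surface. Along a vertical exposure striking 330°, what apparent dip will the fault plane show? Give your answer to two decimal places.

37.06°

Two edge vectors: SP-1→SP-2 = (-11, 908, -486.5), SP-1→SP-3 = (-431, 184, -353.7).
Normal n = (SP-1→SP-2) × (SP-1→SP-3) = (-231643.6, 205790.8, 389324).
So ∂z/∂x = −n_x/n_z = 0.59499 and ∂z/∂y = −n_y/n_z = −0.52858.
Unit vector along 330° is (sin 330°, cos 330°) = (-0.5000, 0.8660).
Slope in that direction = a·(-0.5000) + b·(0.8660) = −0.75526.
Apparent dip = arctan|0.75526| = 37.06° (true dip is 38.5°, so apparent ≤ true as expected).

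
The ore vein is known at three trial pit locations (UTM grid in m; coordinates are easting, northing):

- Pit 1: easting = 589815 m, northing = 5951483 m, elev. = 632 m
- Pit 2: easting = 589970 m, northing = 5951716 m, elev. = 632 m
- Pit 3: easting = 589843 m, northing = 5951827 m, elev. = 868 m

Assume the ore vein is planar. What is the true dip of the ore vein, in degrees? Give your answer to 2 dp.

Two edge vectors: Pit 1→Pit 2 = (155, 233, 0), Pit 1→Pit 3 = (28, 344, 236).
Normal n = (Pit 1→Pit 2) × (Pit 1→Pit 3) = (54988, -36580, 46796).
So ∂z/∂easting = −n_x/n_z = −1.17506 and ∂z/∂northing = −n_y/n_z = 0.78169.
Gradient magnitude |∇z| = √(a² + b²) = √(1.38076 + 0.61104) = 1.41131.
True dip = arctan(1.41131) = 54.68°, dipping toward ESE (azimuth ≈ 124°).

54.68°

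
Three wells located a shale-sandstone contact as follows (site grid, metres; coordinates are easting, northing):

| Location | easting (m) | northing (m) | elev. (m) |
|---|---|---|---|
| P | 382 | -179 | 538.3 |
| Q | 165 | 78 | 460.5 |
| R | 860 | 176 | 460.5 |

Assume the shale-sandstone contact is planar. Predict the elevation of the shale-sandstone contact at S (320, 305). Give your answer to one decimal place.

Two edge vectors: P→Q = (-217, 257, -77.8), P→R = (478, 355, -77.8).
Normal n = (P→Q) × (P→R) = (7624.4, -54071, -199881).
So ∂z/∂easting = −n_x/n_z = 0.03814 and ∂z/∂northing = −n_y/n_z = −0.27052.
Intercept c from P: 538.3 − 14.57 − 48.42 = 475.31.
At (320, 305): z = 12.2 − 82.5 + 475.31 = 405.0 m.

405.0 m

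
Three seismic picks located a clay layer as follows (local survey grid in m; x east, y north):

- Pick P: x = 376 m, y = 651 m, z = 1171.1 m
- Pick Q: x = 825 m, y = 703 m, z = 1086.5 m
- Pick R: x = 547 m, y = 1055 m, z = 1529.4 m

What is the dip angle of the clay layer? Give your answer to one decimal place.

46.7°

Let the plane be z = a·x + b·y + c.
Pick Q−Pick P: 449a + 52b = −84.6;  Pick R−Pick P: 171a + 404b = 358.3.
Solving gives a = −0.30614, b = 1.01646.
Gradient magnitude |∇z| = √(a² + b²) = √(0.09372 + 1.03319) = 1.06156.
True dip = arctan(1.06156) = 46.7°, dipping toward SSE (azimuth ≈ 163°).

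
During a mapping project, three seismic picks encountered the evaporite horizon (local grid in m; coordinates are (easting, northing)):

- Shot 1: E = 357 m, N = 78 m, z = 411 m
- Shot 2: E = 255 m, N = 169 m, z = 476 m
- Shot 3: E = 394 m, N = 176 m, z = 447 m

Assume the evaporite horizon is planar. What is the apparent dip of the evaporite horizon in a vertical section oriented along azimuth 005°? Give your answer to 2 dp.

Let the plane be z = a·E + b·N + c.
Shot 2−Shot 1: −102a + 91b = 65;  Shot 3−Shot 1: 37a + 98b = 36.
Solving gives a = −0.23153, b = 0.45476.
Unit vector along 005° is (sin 5°, cos 5°) = (0.0872, 0.9962).
Slope in that direction = a·(0.0872) + b·(0.9962) = 0.43285.
Apparent dip = arctan|0.43285| = 23.41° (true dip is 27.0°, so apparent ≤ true as expected).

23.41°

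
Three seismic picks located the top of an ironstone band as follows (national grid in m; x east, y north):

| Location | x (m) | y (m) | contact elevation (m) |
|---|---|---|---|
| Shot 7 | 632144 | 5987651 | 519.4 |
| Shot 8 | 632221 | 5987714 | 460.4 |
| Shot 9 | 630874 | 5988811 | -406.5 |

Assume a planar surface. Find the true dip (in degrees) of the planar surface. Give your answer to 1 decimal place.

40.9°

Let the plane be z = a·x + b·y + c.
Shot 8−Shot 7: 77a + 63b = −59;  Shot 9−Shot 7: −1270a + 1160b = −925.9.
Solving gives a = −0.05970, b = −0.86355.
Gradient magnitude |∇z| = √(a² + b²) = √(0.00356 + 0.74571) = 0.86561.
True dip = arctan(0.86561) = 40.9°, dipping toward N (azimuth ≈ 004°).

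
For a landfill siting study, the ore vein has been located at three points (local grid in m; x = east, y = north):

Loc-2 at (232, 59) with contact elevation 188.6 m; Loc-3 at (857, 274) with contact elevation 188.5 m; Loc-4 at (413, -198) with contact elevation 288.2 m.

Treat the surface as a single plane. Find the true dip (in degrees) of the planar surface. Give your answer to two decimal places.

18.26°

Let the plane be z = a·x + b·y + c.
Loc-3−Loc-2: 625a + 215b = −0.1;  Loc-4−Loc-2: 181a − 257b = 99.6.
Solving gives a = 0.10719, b = −0.31206.
Gradient magnitude |∇z| = √(a² + b²) = √(0.01149 + 0.09738) = 0.32995.
True dip = arctan(0.32995) = 18.26°, dipping toward NNW (azimuth ≈ 341°).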